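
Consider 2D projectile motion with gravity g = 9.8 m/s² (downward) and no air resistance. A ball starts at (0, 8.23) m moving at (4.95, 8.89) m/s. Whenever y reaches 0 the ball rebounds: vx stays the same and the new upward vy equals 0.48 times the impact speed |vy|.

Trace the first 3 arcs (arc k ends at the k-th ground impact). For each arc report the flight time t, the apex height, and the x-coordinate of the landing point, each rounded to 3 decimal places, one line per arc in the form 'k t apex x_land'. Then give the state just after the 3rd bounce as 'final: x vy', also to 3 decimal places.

Arc 1: start y=8.230, vy=8.890 → t=2.489, apex=12.262, x_land=12.321, impact vy=-15.503
  bounce: vy ← 0.48·15.503 = 7.441
Arc 2: start y=0.000, vy=7.441 → t=1.519, apex=2.825, x_land=19.838, impact vy=-7.441
  bounce: vy ← 0.48·7.441 = 3.572
Arc 3: start y=0.000, vy=3.572 → t=0.729, apex=0.651, x_land=23.447, impact vy=-3.572
  bounce: vy ← 0.48·3.572 = 1.714

1 2.489 12.262 12.321
2 1.519 2.825 19.838
3 0.729 0.651 23.447
final: 23.447 1.714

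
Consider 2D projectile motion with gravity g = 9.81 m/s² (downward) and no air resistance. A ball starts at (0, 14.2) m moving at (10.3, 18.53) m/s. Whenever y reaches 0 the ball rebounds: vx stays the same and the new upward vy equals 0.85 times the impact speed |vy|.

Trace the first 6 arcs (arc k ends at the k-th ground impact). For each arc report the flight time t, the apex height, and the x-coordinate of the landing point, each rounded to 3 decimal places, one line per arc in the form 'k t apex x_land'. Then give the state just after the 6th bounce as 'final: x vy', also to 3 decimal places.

1 4.431 31.701 45.640
2 4.322 22.904 90.155
3 3.674 16.548 127.992
4 3.122 11.956 160.154
5 2.654 8.638 187.491
6 2.256 6.241 210.728
final: 210.728 9.406

Arc 1: start y=14.200, vy=18.530 → t=4.431, apex=31.701, x_land=45.640, impact vy=-24.939
  bounce: vy ← 0.85·24.939 = 21.198
Arc 2: start y=0.000, vy=21.198 → t=4.322, apex=22.904, x_land=90.155, impact vy=-21.198
  bounce: vy ← 0.85·21.198 = 18.019
Arc 3: start y=0.000, vy=18.019 → t=3.674, apex=16.548, x_land=127.992, impact vy=-18.019
  bounce: vy ← 0.85·18.019 = 15.316
Arc 4: start y=0.000, vy=15.316 → t=3.122, apex=11.956, x_land=160.154, impact vy=-15.316
  bounce: vy ← 0.85·15.316 = 13.018
Arc 5: start y=0.000, vy=13.018 → t=2.654, apex=8.638, x_land=187.491, impact vy=-13.018
  bounce: vy ← 0.85·13.018 = 11.066
Arc 6: start y=0.000, vy=11.066 → t=2.256, apex=6.241, x_land=210.728, impact vy=-11.066
  bounce: vy ← 0.85·11.066 = 9.406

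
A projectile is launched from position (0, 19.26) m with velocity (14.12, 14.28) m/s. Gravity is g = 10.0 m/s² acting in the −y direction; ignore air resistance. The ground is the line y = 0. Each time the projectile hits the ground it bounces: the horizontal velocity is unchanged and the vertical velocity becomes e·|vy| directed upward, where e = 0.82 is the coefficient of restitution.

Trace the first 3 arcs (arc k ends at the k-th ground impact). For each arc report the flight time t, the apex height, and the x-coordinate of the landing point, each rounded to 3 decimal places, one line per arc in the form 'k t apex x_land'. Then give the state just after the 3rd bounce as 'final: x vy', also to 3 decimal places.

1 3.855 29.456 54.435
2 3.981 19.806 110.641
3 3.264 13.318 156.729
final: 156.729 13.383

Arc 1: start y=19.260, vy=14.280 → t=3.855, apex=29.456, x_land=54.435, impact vy=-24.272
  bounce: vy ← 0.82·24.272 = 19.903
Arc 2: start y=0.000, vy=19.903 → t=3.981, apex=19.806, x_land=110.641, impact vy=-19.903
  bounce: vy ← 0.82·19.903 = 16.320
Arc 3: start y=0.000, vy=16.320 → t=3.264, apex=13.318, x_land=156.729, impact vy=-16.320
  bounce: vy ← 0.82·16.320 = 13.383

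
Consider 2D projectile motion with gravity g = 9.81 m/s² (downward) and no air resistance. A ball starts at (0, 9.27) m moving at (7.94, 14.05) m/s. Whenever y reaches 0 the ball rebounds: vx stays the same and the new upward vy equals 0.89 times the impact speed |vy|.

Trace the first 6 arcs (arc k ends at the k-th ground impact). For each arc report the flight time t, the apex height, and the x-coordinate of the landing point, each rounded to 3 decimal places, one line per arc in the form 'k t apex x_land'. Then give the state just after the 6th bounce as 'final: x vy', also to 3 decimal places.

1 3.417 19.331 27.134
2 3.534 15.312 55.192
3 3.145 12.129 80.163
4 2.799 9.607 102.388
5 2.491 7.610 122.168
6 2.217 6.028 139.772
final: 139.772 9.679

Arc 1: start y=9.270, vy=14.050 → t=3.417, apex=19.331, x_land=27.134, impact vy=-19.475
  bounce: vy ← 0.89·19.475 = 17.333
Arc 2: start y=0.000, vy=17.333 → t=3.534, apex=15.312, x_land=55.192, impact vy=-17.333
  bounce: vy ← 0.89·17.333 = 15.426
Arc 3: start y=0.000, vy=15.426 → t=3.145, apex=12.129, x_land=80.163, impact vy=-15.426
  bounce: vy ← 0.89·15.426 = 13.729
Arc 4: start y=0.000, vy=13.729 → t=2.799, apex=9.607, x_land=102.388, impact vy=-13.729
  bounce: vy ← 0.89·13.729 = 12.219
Arc 5: start y=0.000, vy=12.219 → t=2.491, apex=7.610, x_land=122.168, impact vy=-12.219
  bounce: vy ← 0.89·12.219 = 10.875
Arc 6: start y=0.000, vy=10.875 → t=2.217, apex=6.028, x_land=139.772, impact vy=-10.875
  bounce: vy ← 0.89·10.875 = 9.679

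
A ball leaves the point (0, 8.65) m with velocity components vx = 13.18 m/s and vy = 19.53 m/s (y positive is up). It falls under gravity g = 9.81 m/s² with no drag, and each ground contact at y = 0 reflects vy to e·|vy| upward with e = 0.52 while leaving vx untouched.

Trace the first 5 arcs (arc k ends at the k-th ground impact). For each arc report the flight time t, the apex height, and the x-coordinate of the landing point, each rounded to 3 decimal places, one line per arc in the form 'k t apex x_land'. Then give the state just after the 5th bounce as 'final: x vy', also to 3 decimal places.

Arc 1: start y=8.650, vy=19.530 → t=4.384, apex=28.090, x_land=57.780, impact vy=-23.476
  bounce: vy ← 0.52·23.476 = 12.208
Arc 2: start y=0.000, vy=12.208 → t=2.489, apex=7.596, x_land=90.583, impact vy=-12.208
  bounce: vy ← 0.52·12.208 = 6.348
Arc 3: start y=0.000, vy=6.348 → t=1.294, apex=2.054, x_land=107.640, impact vy=-6.348
  bounce: vy ← 0.52·6.348 = 3.301
Arc 4: start y=0.000, vy=3.301 → t=0.673, apex=0.555, x_land=116.510, impact vy=-3.301
  bounce: vy ← 0.52·3.301 = 1.716
Arc 5: start y=0.000, vy=1.716 → t=0.350, apex=0.150, x_land=121.122, impact vy=-1.716
  bounce: vy ← 0.52·1.716 = 0.893

1 4.384 28.090 57.780
2 2.489 7.596 90.583
3 1.294 2.054 107.640
4 0.673 0.555 116.510
5 0.350 0.150 121.122
final: 121.122 0.893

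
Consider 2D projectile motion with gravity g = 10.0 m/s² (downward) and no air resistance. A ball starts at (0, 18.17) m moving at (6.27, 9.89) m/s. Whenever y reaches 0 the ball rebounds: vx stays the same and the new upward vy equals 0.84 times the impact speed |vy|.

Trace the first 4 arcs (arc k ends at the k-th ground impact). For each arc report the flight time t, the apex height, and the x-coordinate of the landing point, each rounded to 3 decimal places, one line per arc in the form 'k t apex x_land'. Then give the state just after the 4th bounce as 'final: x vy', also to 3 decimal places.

Arc 1: start y=18.170, vy=9.890 → t=3.137, apex=23.061, x_land=19.666, impact vy=-21.476
  bounce: vy ← 0.84·21.476 = 18.040
Arc 2: start y=0.000, vy=18.040 → t=3.608, apex=16.272, x_land=42.288, impact vy=-18.040
  bounce: vy ← 0.84·18.040 = 15.153
Arc 3: start y=0.000, vy=15.153 → t=3.031, apex=11.481, x_land=61.291, impact vy=-15.153
  bounce: vy ← 0.84·15.153 = 12.729
Arc 4: start y=0.000, vy=12.729 → t=2.546, apex=8.101, x_land=77.252, impact vy=-12.729
  bounce: vy ← 0.84·12.729 = 10.692

1 3.137 23.061 19.666
2 3.608 16.272 42.288
3 3.031 11.481 61.291
4 2.546 8.101 77.252
final: 77.252 10.692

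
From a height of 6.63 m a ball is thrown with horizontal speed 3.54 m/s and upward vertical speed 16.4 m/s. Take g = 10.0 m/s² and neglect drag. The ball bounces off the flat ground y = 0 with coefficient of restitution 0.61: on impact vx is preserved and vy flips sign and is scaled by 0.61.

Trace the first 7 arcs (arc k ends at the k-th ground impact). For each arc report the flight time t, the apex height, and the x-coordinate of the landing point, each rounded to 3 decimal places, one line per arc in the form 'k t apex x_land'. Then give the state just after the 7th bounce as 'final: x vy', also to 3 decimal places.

1 3.644 20.078 12.899
2 2.445 7.471 21.554
3 1.491 2.780 26.833
4 0.910 1.034 30.053
5 0.555 0.385 32.018
6 0.338 0.143 33.216
7 0.206 0.053 33.947
final: 33.947 0.630

Arc 1: start y=6.630, vy=16.400 → t=3.644, apex=20.078, x_land=12.899, impact vy=-20.039
  bounce: vy ← 0.61·20.039 = 12.224
Arc 2: start y=0.000, vy=12.224 → t=2.445, apex=7.471, x_land=21.554, impact vy=-12.224
  bounce: vy ← 0.61·12.224 = 7.456
Arc 3: start y=0.000, vy=7.456 → t=1.491, apex=2.780, x_land=26.833, impact vy=-7.456
  bounce: vy ← 0.61·7.456 = 4.548
Arc 4: start y=0.000, vy=4.548 → t=0.910, apex=1.034, x_land=30.053, impact vy=-4.548
  bounce: vy ← 0.61·4.548 = 2.775
Arc 5: start y=0.000, vy=2.775 → t=0.555, apex=0.385, x_land=32.018, impact vy=-2.775
  bounce: vy ← 0.61·2.775 = 1.692
Arc 6: start y=0.000, vy=1.692 → t=0.338, apex=0.143, x_land=33.216, impact vy=-1.692
  bounce: vy ← 0.61·1.692 = 1.032
Arc 7: start y=0.000, vy=1.032 → t=0.206, apex=0.053, x_land=33.947, impact vy=-1.032
  bounce: vy ← 0.61·1.032 = 0.630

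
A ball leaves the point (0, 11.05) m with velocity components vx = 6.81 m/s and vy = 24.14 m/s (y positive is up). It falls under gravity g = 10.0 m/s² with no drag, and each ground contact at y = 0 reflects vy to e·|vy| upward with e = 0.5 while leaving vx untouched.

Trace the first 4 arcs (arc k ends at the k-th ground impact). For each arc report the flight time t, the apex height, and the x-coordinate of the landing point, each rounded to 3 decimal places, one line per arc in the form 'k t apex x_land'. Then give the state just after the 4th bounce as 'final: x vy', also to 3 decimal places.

1 5.249 40.187 35.746
2 2.835 10.047 55.052
3 1.418 2.512 64.706
4 0.709 0.628 69.532
final: 69.532 1.772

Arc 1: start y=11.050, vy=24.140 → t=5.249, apex=40.187, x_land=35.746, impact vy=-28.350
  bounce: vy ← 0.5·28.350 = 14.175
Arc 2: start y=0.000, vy=14.175 → t=2.835, apex=10.047, x_land=55.052, impact vy=-14.175
  bounce: vy ← 0.5·14.175 = 7.088
Arc 3: start y=0.000, vy=7.088 → t=1.418, apex=2.512, x_land=64.706, impact vy=-7.088
  bounce: vy ← 0.5·7.088 = 3.544
Arc 4: start y=0.000, vy=3.544 → t=0.709, apex=0.628, x_land=69.532, impact vy=-3.544
  bounce: vy ← 0.5·3.544 = 1.772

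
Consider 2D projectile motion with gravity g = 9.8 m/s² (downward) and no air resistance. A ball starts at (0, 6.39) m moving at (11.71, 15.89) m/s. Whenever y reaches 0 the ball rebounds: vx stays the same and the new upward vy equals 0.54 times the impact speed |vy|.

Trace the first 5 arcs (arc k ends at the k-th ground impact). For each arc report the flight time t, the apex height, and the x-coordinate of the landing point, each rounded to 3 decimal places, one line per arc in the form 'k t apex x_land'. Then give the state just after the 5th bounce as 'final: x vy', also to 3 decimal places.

Arc 1: start y=6.390, vy=15.890 → t=3.605, apex=19.272, x_land=42.210, impact vy=-19.435
  bounce: vy ← 0.54·19.435 = 10.495
Arc 2: start y=0.000, vy=10.495 → t=2.142, apex=5.620, x_land=67.292, impact vy=-10.495
  bounce: vy ← 0.54·10.495 = 5.667
Arc 3: start y=0.000, vy=5.667 → t=1.157, apex=1.639, x_land=80.835, impact vy=-5.667
  bounce: vy ← 0.54·5.667 = 3.060
Arc 4: start y=0.000, vy=3.060 → t=0.625, apex=0.478, x_land=88.149, impact vy=-3.060
  bounce: vy ← 0.54·3.060 = 1.653
Arc 5: start y=0.000, vy=1.653 → t=0.337, apex=0.139, x_land=92.098, impact vy=-1.653
  bounce: vy ← 0.54·1.653 = 0.892

1 3.605 19.272 42.210
2 2.142 5.620 67.292
3 1.157 1.639 80.835
4 0.625 0.478 88.149
5 0.337 0.139 92.098
final: 92.098 0.892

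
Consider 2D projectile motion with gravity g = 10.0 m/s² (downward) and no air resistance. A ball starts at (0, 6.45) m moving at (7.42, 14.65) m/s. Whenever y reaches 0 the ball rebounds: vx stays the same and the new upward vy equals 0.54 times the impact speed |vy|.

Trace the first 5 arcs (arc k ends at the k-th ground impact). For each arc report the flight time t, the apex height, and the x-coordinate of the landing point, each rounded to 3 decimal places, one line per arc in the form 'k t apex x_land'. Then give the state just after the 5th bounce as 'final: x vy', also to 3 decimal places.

Arc 1: start y=6.450, vy=14.650 → t=3.319, apex=17.181, x_land=24.625, impact vy=-18.537
  bounce: vy ← 0.54·18.537 = 10.010
Arc 2: start y=0.000, vy=10.010 → t=2.002, apex=5.010, x_land=39.480, impact vy=-10.010
  bounce: vy ← 0.54·10.010 = 5.405
Arc 3: start y=0.000, vy=5.405 → t=1.081, apex=1.461, x_land=47.501, impact vy=-5.405
  bounce: vy ← 0.54·5.405 = 2.919
Arc 4: start y=0.000, vy=2.919 → t=0.584, apex=0.426, x_land=51.833, impact vy=-2.919
  bounce: vy ← 0.54·2.919 = 1.576
Arc 5: start y=0.000, vy=1.576 → t=0.315, apex=0.124, x_land=54.172, impact vy=-1.576
  bounce: vy ← 0.54·1.576 = 0.851

1 3.319 17.181 24.625
2 2.002 5.010 39.480
3 1.081 1.461 47.501
4 0.584 0.426 51.833
5 0.315 0.124 54.172
final: 54.172 0.851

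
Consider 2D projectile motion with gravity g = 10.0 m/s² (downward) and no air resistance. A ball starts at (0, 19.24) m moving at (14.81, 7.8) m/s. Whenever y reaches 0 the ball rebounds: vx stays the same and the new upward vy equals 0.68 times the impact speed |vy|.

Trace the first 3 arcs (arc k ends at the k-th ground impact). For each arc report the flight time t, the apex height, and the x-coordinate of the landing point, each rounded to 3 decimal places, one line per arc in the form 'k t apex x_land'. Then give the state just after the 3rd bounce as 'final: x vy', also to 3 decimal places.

1 2.891 22.282 42.816
2 2.871 10.303 85.335
3 1.952 4.764 114.248
final: 114.248 6.638

Arc 1: start y=19.240, vy=7.800 → t=2.891, apex=22.282, x_land=42.816, impact vy=-21.110
  bounce: vy ← 0.68·21.110 = 14.355
Arc 2: start y=0.000, vy=14.355 → t=2.871, apex=10.303, x_land=85.335, impact vy=-14.355
  bounce: vy ← 0.68·14.355 = 9.761
Arc 3: start y=0.000, vy=9.761 → t=1.952, apex=4.764, x_land=114.248, impact vy=-9.761
  bounce: vy ← 0.68·9.761 = 6.638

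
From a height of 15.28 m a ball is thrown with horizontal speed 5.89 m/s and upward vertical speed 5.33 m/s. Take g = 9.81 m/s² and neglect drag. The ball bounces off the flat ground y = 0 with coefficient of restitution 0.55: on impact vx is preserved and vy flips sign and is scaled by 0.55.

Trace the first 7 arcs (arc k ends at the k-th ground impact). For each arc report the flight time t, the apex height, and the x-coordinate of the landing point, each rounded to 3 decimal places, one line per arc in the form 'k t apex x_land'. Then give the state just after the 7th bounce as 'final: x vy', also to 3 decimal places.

Arc 1: start y=15.280, vy=5.330 → t=2.390, apex=16.728, x_land=14.077, impact vy=-18.116
  bounce: vy ← 0.55·18.116 = 9.964
Arc 2: start y=0.000, vy=9.964 → t=2.031, apex=5.060, x_land=26.042, impact vy=-9.964
  bounce: vy ← 0.55·9.964 = 5.480
Arc 3: start y=0.000, vy=5.480 → t=1.117, apex=1.531, x_land=32.623, impact vy=-5.480
  bounce: vy ← 0.55·5.480 = 3.014
Arc 4: start y=0.000, vy=3.014 → t=0.614, apex=0.463, x_land=36.242, impact vy=-3.014
  bounce: vy ← 0.55·3.014 = 1.658
Arc 5: start y=0.000, vy=1.658 → t=0.338, apex=0.140, x_land=38.233, impact vy=-1.658
  bounce: vy ← 0.55·1.658 = 0.912
Arc 6: start y=0.000, vy=0.912 → t=0.186, apex=0.042, x_land=39.328, impact vy=-0.912
  bounce: vy ← 0.55·0.912 = 0.501
Arc 7: start y=0.000, vy=0.501 → t=0.102, apex=0.013, x_land=39.930, impact vy=-0.501
  bounce: vy ← 0.55·0.501 = 0.276

1 2.390 16.728 14.077
2 2.031 5.060 26.042
3 1.117 1.531 32.623
4 0.614 0.463 36.242
5 0.338 0.140 38.233
6 0.186 0.042 39.328
7 0.102 0.013 39.930
final: 39.930 0.276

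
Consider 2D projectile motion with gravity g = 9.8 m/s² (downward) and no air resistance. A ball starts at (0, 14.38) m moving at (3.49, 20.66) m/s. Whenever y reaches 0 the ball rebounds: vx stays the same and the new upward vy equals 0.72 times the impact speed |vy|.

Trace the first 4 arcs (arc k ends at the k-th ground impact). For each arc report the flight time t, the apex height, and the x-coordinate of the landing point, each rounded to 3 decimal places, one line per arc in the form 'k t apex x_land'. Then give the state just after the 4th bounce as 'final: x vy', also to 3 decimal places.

1 4.825 36.157 16.838
2 3.912 18.744 30.490
3 2.816 9.717 40.319
4 2.028 5.037 47.396
final: 47.396 7.154

Arc 1: start y=14.380, vy=20.660 → t=4.825, apex=36.157, x_land=16.838, impact vy=-26.621
  bounce: vy ← 0.72·26.621 = 19.167
Arc 2: start y=0.000, vy=19.167 → t=3.912, apex=18.744, x_land=30.490, impact vy=-19.167
  bounce: vy ← 0.72·19.167 = 13.800
Arc 3: start y=0.000, vy=13.800 → t=2.816, apex=9.717, x_land=40.319, impact vy=-13.800
  bounce: vy ← 0.72·13.800 = 9.936
Arc 4: start y=0.000, vy=9.936 → t=2.028, apex=5.037, x_land=47.396, impact vy=-9.936
  bounce: vy ← 0.72·9.936 = 7.154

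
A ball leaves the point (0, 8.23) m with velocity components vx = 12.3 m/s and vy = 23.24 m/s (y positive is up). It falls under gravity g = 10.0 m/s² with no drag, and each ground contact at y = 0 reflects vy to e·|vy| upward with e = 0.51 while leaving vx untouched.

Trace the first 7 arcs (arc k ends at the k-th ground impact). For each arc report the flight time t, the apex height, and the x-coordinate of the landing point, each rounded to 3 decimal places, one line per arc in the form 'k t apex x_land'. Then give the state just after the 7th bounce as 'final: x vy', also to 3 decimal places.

1 4.979 35.235 61.237
2 2.708 9.165 94.542
3 1.381 2.384 111.527
4 0.704 0.620 120.190
5 0.359 0.161 124.608
6 0.183 0.042 126.861
7 0.093 0.011 128.010
final: 128.010 0.238

Arc 1: start y=8.230, vy=23.240 → t=4.979, apex=35.235, x_land=61.237, impact vy=-26.546
  bounce: vy ← 0.51·26.546 = 13.539
Arc 2: start y=0.000, vy=13.539 → t=2.708, apex=9.165, x_land=94.542, impact vy=-13.539
  bounce: vy ← 0.51·13.539 = 6.905
Arc 3: start y=0.000, vy=6.905 → t=1.381, apex=2.384, x_land=111.527, impact vy=-6.905
  bounce: vy ← 0.51·6.905 = 3.521
Arc 4: start y=0.000, vy=3.521 → t=0.704, apex=0.620, x_land=120.190, impact vy=-3.521
  bounce: vy ← 0.51·3.521 = 1.796
Arc 5: start y=0.000, vy=1.796 → t=0.359, apex=0.161, x_land=124.608, impact vy=-1.796
  bounce: vy ← 0.51·1.796 = 0.916
Arc 6: start y=0.000, vy=0.916 → t=0.183, apex=0.042, x_land=126.861, impact vy=-0.916
  bounce: vy ← 0.51·0.916 = 0.467
Arc 7: start y=0.000, vy=0.467 → t=0.093, apex=0.011, x_land=128.010, impact vy=-0.467
  bounce: vy ← 0.51·0.467 = 0.238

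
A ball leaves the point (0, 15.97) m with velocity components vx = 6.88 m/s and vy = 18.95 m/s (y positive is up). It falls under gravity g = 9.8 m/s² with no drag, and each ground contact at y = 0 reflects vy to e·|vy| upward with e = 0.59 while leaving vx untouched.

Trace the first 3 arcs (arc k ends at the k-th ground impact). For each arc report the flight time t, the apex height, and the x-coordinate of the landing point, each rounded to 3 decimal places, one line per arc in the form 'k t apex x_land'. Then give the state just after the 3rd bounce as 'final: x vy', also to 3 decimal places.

Arc 1: start y=15.970, vy=18.950 → t=4.579, apex=34.292, x_land=31.504, impact vy=-25.925
  bounce: vy ← 0.59·25.925 = 15.296
Arc 2: start y=0.000, vy=15.296 → t=3.122, apex=11.937, x_land=52.981, impact vy=-15.296
  bounce: vy ← 0.59·15.296 = 9.025
Arc 3: start y=0.000, vy=9.025 → t=1.842, apex=4.155, x_land=65.652, impact vy=-9.025
  bounce: vy ← 0.59·9.025 = 5.324

1 4.579 34.292 31.504
2 3.122 11.937 52.981
3 1.842 4.155 65.652
final: 65.652 5.324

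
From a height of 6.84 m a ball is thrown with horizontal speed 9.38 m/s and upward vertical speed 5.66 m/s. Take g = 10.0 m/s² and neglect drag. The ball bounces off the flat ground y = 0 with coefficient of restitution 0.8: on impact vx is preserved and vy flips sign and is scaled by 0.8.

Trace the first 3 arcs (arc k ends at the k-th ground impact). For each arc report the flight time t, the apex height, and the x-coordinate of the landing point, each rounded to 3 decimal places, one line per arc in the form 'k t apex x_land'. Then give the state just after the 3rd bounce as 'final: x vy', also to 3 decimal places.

Arc 1: start y=6.840, vy=5.660 → t=1.865, apex=8.442, x_land=17.497, impact vy=-12.994
  bounce: vy ← 0.8·12.994 = 10.395
Arc 2: start y=0.000, vy=10.395 → t=2.079, apex=5.403, x_land=36.998, impact vy=-10.395
  bounce: vy ← 0.8·10.395 = 8.316
Arc 3: start y=0.000, vy=8.316 → t=1.663, apex=3.458, x_land=52.599, impact vy=-8.316
  bounce: vy ← 0.8·8.316 = 6.653

1 1.865 8.442 17.497
2 2.079 5.403 36.998
3 1.663 3.458 52.599
final: 52.599 6.653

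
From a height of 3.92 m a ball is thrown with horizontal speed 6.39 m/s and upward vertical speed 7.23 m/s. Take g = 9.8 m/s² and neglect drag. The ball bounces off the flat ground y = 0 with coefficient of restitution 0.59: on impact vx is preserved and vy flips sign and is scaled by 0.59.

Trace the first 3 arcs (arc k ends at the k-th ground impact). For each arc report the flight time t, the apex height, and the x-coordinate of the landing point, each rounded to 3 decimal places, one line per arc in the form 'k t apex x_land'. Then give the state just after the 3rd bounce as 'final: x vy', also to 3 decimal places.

Arc 1: start y=3.920, vy=7.230 → t=1.897, apex=6.587, x_land=12.123, impact vy=-11.362
  bounce: vy ← 0.59·11.362 = 6.704
Arc 2: start y=0.000, vy=6.704 → t=1.368, apex=2.293, x_land=20.865, impact vy=-6.704
  bounce: vy ← 0.59·6.704 = 3.955
Arc 3: start y=0.000, vy=3.955 → t=0.807, apex=0.798, x_land=26.023, impact vy=-3.955
  bounce: vy ← 0.59·3.955 = 2.334

1 1.897 6.587 12.123
2 1.368 2.293 20.865
3 0.807 0.798 26.023
final: 26.023 2.334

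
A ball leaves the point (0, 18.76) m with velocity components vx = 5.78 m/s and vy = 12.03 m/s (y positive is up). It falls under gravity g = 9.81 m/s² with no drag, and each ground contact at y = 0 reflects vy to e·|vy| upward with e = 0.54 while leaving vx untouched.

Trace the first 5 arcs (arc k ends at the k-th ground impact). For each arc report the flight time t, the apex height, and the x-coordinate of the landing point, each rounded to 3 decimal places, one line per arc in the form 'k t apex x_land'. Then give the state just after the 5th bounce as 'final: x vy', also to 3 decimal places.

Arc 1: start y=18.760, vy=12.030 → t=3.535, apex=26.136, x_land=20.430, impact vy=-22.645
  bounce: vy ← 0.54·22.645 = 12.228
Arc 2: start y=0.000, vy=12.228 → t=2.493, apex=7.621, x_land=34.840, impact vy=-12.228
  bounce: vy ← 0.54·12.228 = 6.603
Arc 3: start y=0.000, vy=6.603 → t=1.346, apex=2.222, x_land=42.621, impact vy=-6.603
  bounce: vy ← 0.54·6.603 = 3.566
Arc 4: start y=0.000, vy=3.566 → t=0.727, apex=0.648, x_land=46.823, impact vy=-3.566
  bounce: vy ← 0.54·3.566 = 1.926
Arc 5: start y=0.000, vy=1.926 → t=0.393, apex=0.189, x_land=49.092, impact vy=-1.926
  bounce: vy ← 0.54·1.926 = 1.040

1 3.535 26.136 20.430
2 2.493 7.621 34.840
3 1.346 2.222 42.621
4 0.727 0.648 46.823
5 0.393 0.189 49.092
final: 49.092 1.040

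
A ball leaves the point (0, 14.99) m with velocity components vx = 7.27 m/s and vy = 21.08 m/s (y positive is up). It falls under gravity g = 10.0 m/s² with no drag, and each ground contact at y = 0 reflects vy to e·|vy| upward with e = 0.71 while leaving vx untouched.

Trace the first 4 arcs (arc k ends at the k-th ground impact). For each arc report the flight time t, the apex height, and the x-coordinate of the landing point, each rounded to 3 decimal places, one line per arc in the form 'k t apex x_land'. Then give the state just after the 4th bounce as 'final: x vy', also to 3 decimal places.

Arc 1: start y=14.990, vy=21.080 → t=4.836, apex=37.208, x_land=35.157, impact vy=-27.279
  bounce: vy ← 0.71·27.279 = 19.368
Arc 2: start y=0.000, vy=19.368 → t=3.874, apex=18.757, x_land=63.319, impact vy=-19.368
  bounce: vy ← 0.71·19.368 = 13.752
Arc 3: start y=0.000, vy=13.752 → t=2.750, apex=9.455, x_land=83.314, impact vy=-13.752
  bounce: vy ← 0.71·13.752 = 9.764
Arc 4: start y=0.000, vy=9.764 → t=1.953, apex=4.766, x_land=97.510, impact vy=-9.764
  bounce: vy ← 0.71·9.764 = 6.932

1 4.836 37.208 35.157
2 3.874 18.757 63.319
3 2.750 9.455 83.314
4 1.953 4.766 97.510
final: 97.510 6.932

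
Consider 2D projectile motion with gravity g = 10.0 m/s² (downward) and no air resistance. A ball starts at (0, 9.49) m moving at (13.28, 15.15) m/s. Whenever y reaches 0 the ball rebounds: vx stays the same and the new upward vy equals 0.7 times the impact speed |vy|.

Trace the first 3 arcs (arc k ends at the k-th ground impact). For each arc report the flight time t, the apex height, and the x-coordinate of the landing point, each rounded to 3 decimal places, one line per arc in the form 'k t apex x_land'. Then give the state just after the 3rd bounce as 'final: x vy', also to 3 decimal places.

1 3.563 20.966 47.313
2 2.867 10.273 85.385
3 2.007 5.034 112.035
final: 112.035 7.024

Arc 1: start y=9.490, vy=15.150 → t=3.563, apex=20.966, x_land=47.313, impact vy=-20.477
  bounce: vy ← 0.7·20.477 = 14.334
Arc 2: start y=0.000, vy=14.334 → t=2.867, apex=10.273, x_land=85.385, impact vy=-14.334
  bounce: vy ← 0.7·14.334 = 10.034
Arc 3: start y=0.000, vy=10.034 → t=2.007, apex=5.034, x_land=112.035, impact vy=-10.034
  bounce: vy ← 0.7·10.034 = 7.024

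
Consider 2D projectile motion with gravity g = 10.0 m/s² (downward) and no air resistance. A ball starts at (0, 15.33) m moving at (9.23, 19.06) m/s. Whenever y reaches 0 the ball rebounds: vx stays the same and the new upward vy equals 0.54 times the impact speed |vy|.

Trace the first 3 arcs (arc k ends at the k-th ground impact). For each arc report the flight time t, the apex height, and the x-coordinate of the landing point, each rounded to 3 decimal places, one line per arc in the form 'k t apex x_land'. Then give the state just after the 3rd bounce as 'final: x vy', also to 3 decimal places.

1 4.494 33.494 41.482
2 2.795 9.767 67.282
3 1.509 2.848 81.214
final: 81.214 4.076

Arc 1: start y=15.330, vy=19.060 → t=4.494, apex=33.494, x_land=41.482, impact vy=-25.882
  bounce: vy ← 0.54·25.882 = 13.976
Arc 2: start y=0.000, vy=13.976 → t=2.795, apex=9.767, x_land=67.282, impact vy=-13.976
  bounce: vy ← 0.54·13.976 = 7.547
Arc 3: start y=0.000, vy=7.547 → t=1.509, apex=2.848, x_land=81.214, impact vy=-7.547
  bounce: vy ← 0.54·7.547 = 4.076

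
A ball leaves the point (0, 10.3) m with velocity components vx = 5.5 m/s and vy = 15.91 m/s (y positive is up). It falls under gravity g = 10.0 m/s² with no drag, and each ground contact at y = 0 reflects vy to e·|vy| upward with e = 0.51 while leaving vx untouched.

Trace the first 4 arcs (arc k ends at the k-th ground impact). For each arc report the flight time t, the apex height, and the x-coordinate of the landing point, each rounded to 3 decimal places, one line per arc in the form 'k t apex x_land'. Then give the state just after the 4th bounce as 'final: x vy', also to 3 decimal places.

Arc 1: start y=10.300, vy=15.910 → t=3.734, apex=22.956, x_land=20.536, impact vy=-21.427
  bounce: vy ← 0.51·21.427 = 10.928
Arc 2: start y=0.000, vy=10.928 → t=2.186, apex=5.971, x_land=32.556, impact vy=-10.928
  bounce: vy ← 0.51·10.928 = 5.573
Arc 3: start y=0.000, vy=5.573 → t=1.115, apex=1.553, x_land=38.687, impact vy=-5.573
  bounce: vy ← 0.51·5.573 = 2.842
Arc 4: start y=0.000, vy=2.842 → t=0.568, apex=0.404, x_land=41.813, impact vy=-2.842
  bounce: vy ← 0.51·2.842 = 1.450

1 3.734 22.956 20.536
2 2.186 5.971 32.556
3 1.115 1.553 38.687
4 0.568 0.404 41.813
final: 41.813 1.450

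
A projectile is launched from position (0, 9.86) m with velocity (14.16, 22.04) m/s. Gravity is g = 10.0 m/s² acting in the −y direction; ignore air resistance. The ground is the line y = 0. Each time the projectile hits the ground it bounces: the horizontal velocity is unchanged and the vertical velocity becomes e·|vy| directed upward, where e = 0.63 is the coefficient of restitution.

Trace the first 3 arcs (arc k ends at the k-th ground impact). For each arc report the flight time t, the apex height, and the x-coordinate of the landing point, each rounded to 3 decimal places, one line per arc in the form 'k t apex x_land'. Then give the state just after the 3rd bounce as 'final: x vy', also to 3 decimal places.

Arc 1: start y=9.860, vy=22.040 → t=4.817, apex=34.148, x_land=68.214, impact vy=-26.134
  bounce: vy ← 0.63·26.134 = 16.464
Arc 2: start y=0.000, vy=16.464 → t=3.293, apex=13.553, x_land=114.840, impact vy=-16.464
  bounce: vy ← 0.63·16.464 = 10.372
Arc 3: start y=0.000, vy=10.372 → t=2.074, apex=5.379, x_land=144.215, impact vy=-10.372
  bounce: vy ← 0.63·10.372 = 6.535

1 4.817 34.148 68.214
2 3.293 13.553 114.840
3 2.074 5.379 144.215
final: 144.215 6.535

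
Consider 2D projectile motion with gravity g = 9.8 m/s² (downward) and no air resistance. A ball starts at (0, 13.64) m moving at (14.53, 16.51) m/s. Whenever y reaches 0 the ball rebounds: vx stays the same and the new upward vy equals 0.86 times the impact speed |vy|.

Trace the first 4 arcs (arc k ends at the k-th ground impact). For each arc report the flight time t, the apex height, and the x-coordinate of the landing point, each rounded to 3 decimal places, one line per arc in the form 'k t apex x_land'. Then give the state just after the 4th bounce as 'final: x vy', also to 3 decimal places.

Arc 1: start y=13.640, vy=16.510 → t=4.056, apex=27.547, x_land=58.930, impact vy=-23.236
  bounce: vy ← 0.86·23.236 = 19.983
Arc 2: start y=0.000, vy=19.983 → t=4.078, apex=20.374, x_land=118.186, impact vy=-19.983
  bounce: vy ← 0.86·19.983 = 17.186
Arc 3: start y=0.000, vy=17.186 → t=3.507, apex=15.069, x_land=169.147, impact vy=-17.186
  bounce: vy ← 0.86·17.186 = 14.780
Arc 4: start y=0.000, vy=14.780 → t=3.016, apex=11.145, x_land=212.973, impact vy=-14.780
  bounce: vy ← 0.86·14.780 = 12.710

1 4.056 27.547 58.930
2 4.078 20.374 118.186
3 3.507 15.069 169.147
4 3.016 11.145 212.973
final: 212.973 12.710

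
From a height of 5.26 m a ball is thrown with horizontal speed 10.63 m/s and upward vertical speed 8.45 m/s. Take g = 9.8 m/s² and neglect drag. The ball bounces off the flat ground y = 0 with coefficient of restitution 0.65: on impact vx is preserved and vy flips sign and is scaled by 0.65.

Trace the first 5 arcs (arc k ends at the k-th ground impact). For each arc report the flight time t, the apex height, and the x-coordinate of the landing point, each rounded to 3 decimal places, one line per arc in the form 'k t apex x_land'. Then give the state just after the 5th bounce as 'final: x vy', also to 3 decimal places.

1 2.210 8.903 23.494
2 1.752 3.762 42.121
3 1.139 1.589 54.229
4 0.740 0.671 62.099
5 0.481 0.284 67.214
final: 67.214 1.533

Arc 1: start y=5.260, vy=8.450 → t=2.210, apex=8.903, x_land=23.494, impact vy=-13.210
  bounce: vy ← 0.65·13.210 = 8.586
Arc 2: start y=0.000, vy=8.586 → t=1.752, apex=3.762, x_land=42.121, impact vy=-8.586
  bounce: vy ← 0.65·8.586 = 5.581
Arc 3: start y=0.000, vy=5.581 → t=1.139, apex=1.589, x_land=54.229, impact vy=-5.581
  bounce: vy ← 0.65·5.581 = 3.628
Arc 4: start y=0.000, vy=3.628 → t=0.740, apex=0.671, x_land=62.099, impact vy=-3.628
  bounce: vy ← 0.65·3.628 = 2.358
Arc 5: start y=0.000, vy=2.358 → t=0.481, apex=0.284, x_land=67.214, impact vy=-2.358
  bounce: vy ← 0.65·2.358 = 1.533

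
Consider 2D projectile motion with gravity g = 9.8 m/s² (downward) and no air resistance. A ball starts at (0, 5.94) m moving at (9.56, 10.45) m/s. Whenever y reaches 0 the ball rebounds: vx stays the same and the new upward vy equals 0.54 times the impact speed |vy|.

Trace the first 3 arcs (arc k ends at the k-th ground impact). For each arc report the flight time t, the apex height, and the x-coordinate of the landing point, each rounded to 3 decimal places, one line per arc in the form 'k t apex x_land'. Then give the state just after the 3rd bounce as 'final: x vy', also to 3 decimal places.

1 2.599 11.512 24.847
2 1.655 3.357 40.672
3 0.894 0.979 49.218
final: 49.218 2.365

Arc 1: start y=5.940, vy=10.450 → t=2.599, apex=11.512, x_land=24.847, impact vy=-15.021
  bounce: vy ← 0.54·15.021 = 8.111
Arc 2: start y=0.000, vy=8.111 → t=1.655, apex=3.357, x_land=40.672, impact vy=-8.111
  bounce: vy ← 0.54·8.111 = 4.380
Arc 3: start y=0.000, vy=4.380 → t=0.894, apex=0.979, x_land=49.218, impact vy=-4.380
  bounce: vy ← 0.54·4.380 = 2.365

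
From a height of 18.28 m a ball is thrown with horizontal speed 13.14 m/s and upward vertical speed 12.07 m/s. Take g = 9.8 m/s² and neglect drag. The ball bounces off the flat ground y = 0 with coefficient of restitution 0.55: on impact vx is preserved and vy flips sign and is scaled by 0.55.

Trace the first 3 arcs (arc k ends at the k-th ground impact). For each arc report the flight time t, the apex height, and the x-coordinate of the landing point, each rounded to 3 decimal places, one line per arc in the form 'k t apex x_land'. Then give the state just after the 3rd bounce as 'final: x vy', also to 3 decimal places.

Arc 1: start y=18.280, vy=12.070 → t=3.522, apex=25.713, x_land=46.284, impact vy=-22.449
  bounce: vy ← 0.55·22.449 = 12.347
Arc 2: start y=0.000, vy=12.347 → t=2.520, apex=7.778, x_land=79.395, impact vy=-12.347
  bounce: vy ← 0.55·12.347 = 6.791
Arc 3: start y=0.000, vy=6.791 → t=1.386, apex=2.353, x_land=97.605, impact vy=-6.791
  bounce: vy ← 0.55·6.791 = 3.735

1 3.522 25.713 46.284
2 2.520 7.778 79.395
3 1.386 2.353 97.605
final: 97.605 3.735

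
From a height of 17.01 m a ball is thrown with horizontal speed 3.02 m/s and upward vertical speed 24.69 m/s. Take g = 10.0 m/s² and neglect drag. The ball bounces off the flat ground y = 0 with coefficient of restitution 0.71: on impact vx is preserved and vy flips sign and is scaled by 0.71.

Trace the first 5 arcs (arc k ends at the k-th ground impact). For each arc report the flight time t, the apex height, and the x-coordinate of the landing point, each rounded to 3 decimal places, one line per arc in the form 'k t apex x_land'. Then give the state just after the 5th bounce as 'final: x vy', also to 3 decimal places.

Arc 1: start y=17.010, vy=24.690 → t=5.551, apex=47.490, x_land=16.764, impact vy=-30.819
  bounce: vy ← 0.71·30.819 = 21.881
Arc 2: start y=0.000, vy=21.881 → t=4.376, apex=23.940, x_land=29.980, impact vy=-21.881
  bounce: vy ← 0.71·21.881 = 15.536
Arc 3: start y=0.000, vy=15.536 → t=3.107, apex=12.068, x_land=39.364, impact vy=-15.536
  bounce: vy ← 0.71·15.536 = 11.030
Arc 4: start y=0.000, vy=11.030 → t=2.206, apex=6.083, x_land=46.026, impact vy=-11.030
  bounce: vy ← 0.71·11.030 = 7.832
Arc 5: start y=0.000, vy=7.832 → t=1.566, apex=3.067, x_land=50.756, impact vy=-7.832
  bounce: vy ← 0.71·7.832 = 5.560

1 5.551 47.490 16.764
2 4.376 23.940 29.980
3 3.107 12.068 39.364
4 2.206 6.083 46.026
5 1.566 3.067 50.756
final: 50.756 5.560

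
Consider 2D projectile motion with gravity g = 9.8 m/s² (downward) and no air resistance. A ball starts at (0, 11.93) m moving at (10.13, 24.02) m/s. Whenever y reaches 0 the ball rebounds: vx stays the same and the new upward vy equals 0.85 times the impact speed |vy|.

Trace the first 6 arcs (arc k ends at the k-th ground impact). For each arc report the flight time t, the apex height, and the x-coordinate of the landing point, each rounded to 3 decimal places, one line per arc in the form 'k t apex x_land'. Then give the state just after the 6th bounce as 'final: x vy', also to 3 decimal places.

Arc 1: start y=11.930, vy=24.020 → t=5.357, apex=41.367, x_land=54.262, impact vy=-28.474
  bounce: vy ← 0.85·28.474 = 24.203
Arc 2: start y=0.000, vy=24.203 → t=4.939, apex=29.887, x_land=104.298, impact vy=-24.203
  bounce: vy ← 0.85·24.203 = 20.573
Arc 3: start y=0.000, vy=20.573 → t=4.199, apex=21.594, x_land=146.829, impact vy=-20.573
  bounce: vy ← 0.85·20.573 = 17.487
Arc 4: start y=0.000, vy=17.487 → t=3.569, apex=15.601, x_land=182.981, impact vy=-17.487
  bounce: vy ← 0.85·17.487 = 14.864
Arc 5: start y=0.000, vy=14.864 → t=3.033, apex=11.272, x_land=213.709, impact vy=-14.864
  bounce: vy ← 0.85·14.864 = 12.634
Arc 6: start y=0.000, vy=12.634 → t=2.578, apex=8.144, x_land=239.829, impact vy=-12.634
  bounce: vy ← 0.85·12.634 = 10.739

1 5.357 41.367 54.262
2 4.939 29.887 104.298
3 4.199 21.594 146.829
4 3.569 15.601 182.981
5 3.033 11.272 213.709
6 2.578 8.144 239.829
final: 239.829 10.739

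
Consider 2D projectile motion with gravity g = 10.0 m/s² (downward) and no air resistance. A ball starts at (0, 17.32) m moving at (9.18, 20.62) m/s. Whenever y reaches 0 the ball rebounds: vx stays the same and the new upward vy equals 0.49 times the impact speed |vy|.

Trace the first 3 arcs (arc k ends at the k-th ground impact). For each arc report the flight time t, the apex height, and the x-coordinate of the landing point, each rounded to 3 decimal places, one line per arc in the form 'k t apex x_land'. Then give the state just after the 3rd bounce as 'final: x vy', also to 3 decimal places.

Arc 1: start y=17.320, vy=20.620 → t=4.840, apex=38.579, x_land=44.429, impact vy=-27.777
  bounce: vy ← 0.49·27.777 = 13.611
Arc 2: start y=0.000, vy=13.611 → t=2.722, apex=9.263, x_land=69.418, impact vy=-13.611
  bounce: vy ← 0.49·13.611 = 6.669
Arc 3: start y=0.000, vy=6.669 → t=1.334, apex=2.224, x_land=81.663, impact vy=-6.669
  bounce: vy ← 0.49·6.669 = 3.268

1 4.840 38.579 44.429
2 2.722 9.263 69.418
3 1.334 2.224 81.663
final: 81.663 3.268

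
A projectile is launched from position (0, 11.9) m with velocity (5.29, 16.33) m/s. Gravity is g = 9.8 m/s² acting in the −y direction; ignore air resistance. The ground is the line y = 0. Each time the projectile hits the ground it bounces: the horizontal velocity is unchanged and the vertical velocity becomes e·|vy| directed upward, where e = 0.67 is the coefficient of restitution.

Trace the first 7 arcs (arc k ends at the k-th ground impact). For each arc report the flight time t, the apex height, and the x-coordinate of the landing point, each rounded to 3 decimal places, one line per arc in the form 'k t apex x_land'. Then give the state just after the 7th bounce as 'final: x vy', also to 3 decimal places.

Arc 1: start y=11.900, vy=16.330 → t=3.948, apex=25.506, x_land=20.884, impact vy=-22.359
  bounce: vy ← 0.67·22.359 = 14.980
Arc 2: start y=0.000, vy=14.980 → t=3.057, apex=11.449, x_land=37.057, impact vy=-14.980
  bounce: vy ← 0.67·14.980 = 10.037
Arc 3: start y=0.000, vy=10.037 → t=2.048, apex=5.140, x_land=47.892, impact vy=-10.037
  bounce: vy ← 0.67·10.037 = 6.725
Arc 4: start y=0.000, vy=6.725 → t=1.372, apex=2.307, x_land=55.152, impact vy=-6.725
  bounce: vy ← 0.67·6.725 = 4.506
Arc 5: start y=0.000, vy=4.506 → t=0.919, apex=1.036, x_land=60.016, impact vy=-4.506
  bounce: vy ← 0.67·4.506 = 3.019
Arc 6: start y=0.000, vy=3.019 → t=0.616, apex=0.465, x_land=63.275, impact vy=-3.019
  bounce: vy ← 0.67·3.019 = 2.023
Arc 7: start y=0.000, vy=2.023 → t=0.413, apex=0.209, x_land=65.459, impact vy=-2.023
  bounce: vy ← 0.67·2.023 = 1.355

1 3.948 25.506 20.884
2 3.057 11.449 37.057
3 2.048 5.140 47.892
4 1.372 2.307 55.152
5 0.919 1.036 60.016
6 0.616 0.465 63.275
7 0.413 0.209 65.459
final: 65.459 1.355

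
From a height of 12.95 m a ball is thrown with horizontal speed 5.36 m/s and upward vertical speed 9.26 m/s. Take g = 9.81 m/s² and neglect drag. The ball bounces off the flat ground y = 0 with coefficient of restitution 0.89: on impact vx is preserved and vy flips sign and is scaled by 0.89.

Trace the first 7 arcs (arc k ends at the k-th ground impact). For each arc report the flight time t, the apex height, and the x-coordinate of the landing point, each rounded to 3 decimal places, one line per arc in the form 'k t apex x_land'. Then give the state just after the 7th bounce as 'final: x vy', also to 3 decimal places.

Arc 1: start y=12.950, vy=9.260 → t=2.823, apex=17.320, x_land=15.132, impact vy=-18.434
  bounce: vy ← 0.89·18.434 = 16.407
Arc 2: start y=0.000, vy=16.407 → t=3.345, apex=13.720, x_land=33.060, impact vy=-16.407
  bounce: vy ← 0.89·16.407 = 14.602
Arc 3: start y=0.000, vy=14.602 → t=2.977, apex=10.867, x_land=49.017, impact vy=-14.602
  bounce: vy ← 0.89·14.602 = 12.996
Arc 4: start y=0.000, vy=12.996 → t=2.649, apex=8.608, x_land=63.218, impact vy=-12.996
  bounce: vy ← 0.89·12.996 = 11.566
Arc 5: start y=0.000, vy=11.566 → t=2.358, apex=6.818, x_land=75.857, impact vy=-11.566
  bounce: vy ← 0.89·11.566 = 10.294
Arc 6: start y=0.000, vy=10.294 → t=2.099, apex=5.401, x_land=87.106, impact vy=-10.294
  bounce: vy ← 0.89·10.294 = 9.162
Arc 7: start y=0.000, vy=9.162 → t=1.868, apex=4.278, x_land=97.117, impact vy=-9.162
  bounce: vy ← 0.89·9.162 = 8.154

1 2.823 17.320 15.132
2 3.345 13.720 33.060
3 2.977 10.867 49.017
4 2.649 8.608 63.218
5 2.358 6.818 75.857
6 2.099 5.401 87.106
7 1.868 4.278 97.117
final: 97.117 8.154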